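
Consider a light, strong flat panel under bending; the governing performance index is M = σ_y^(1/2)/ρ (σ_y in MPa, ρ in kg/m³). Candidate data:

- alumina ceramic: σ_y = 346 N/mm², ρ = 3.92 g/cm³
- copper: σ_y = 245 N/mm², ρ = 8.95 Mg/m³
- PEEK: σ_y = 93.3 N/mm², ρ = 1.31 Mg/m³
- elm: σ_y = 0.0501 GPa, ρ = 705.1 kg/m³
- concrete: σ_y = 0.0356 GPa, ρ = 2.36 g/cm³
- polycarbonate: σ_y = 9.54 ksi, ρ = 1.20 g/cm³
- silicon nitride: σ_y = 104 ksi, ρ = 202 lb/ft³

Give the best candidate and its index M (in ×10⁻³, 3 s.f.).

elm, M = 10.0×10⁻³

In SI units:
  alumina ceramic: σ_y = 346.0 MPa, ρ = 3920 kg/m³
  copper: σ_y = 245.0 MPa, ρ = 8950 kg/m³
  PEEK: σ_y = 93.30 MPa, ρ = 1310 kg/m³
  elm: σ_y = 50.10 MPa, ρ = 705.1 kg/m³
  concrete: σ_y = 35.60 MPa, ρ = 2360 kg/m³
  polycarbonate: σ_y = 65.78 MPa, ρ = 1200 kg/m³
  silicon nitride: σ_y = 717.1 MPa, ρ = 3236 kg/m³
  elm: M = 10.0×10⁻³
  silicon nitride: M = 8.28×10⁻³
  PEEK: M = 7.37×10⁻³
  polycarbonate: M = 6.76×10⁻³
  alumina ceramic: M = 4.75×10⁻³
  concrete: M = 2.53×10⁻³
  copper: M = 1.75×10⁻³
Elm has the largest M.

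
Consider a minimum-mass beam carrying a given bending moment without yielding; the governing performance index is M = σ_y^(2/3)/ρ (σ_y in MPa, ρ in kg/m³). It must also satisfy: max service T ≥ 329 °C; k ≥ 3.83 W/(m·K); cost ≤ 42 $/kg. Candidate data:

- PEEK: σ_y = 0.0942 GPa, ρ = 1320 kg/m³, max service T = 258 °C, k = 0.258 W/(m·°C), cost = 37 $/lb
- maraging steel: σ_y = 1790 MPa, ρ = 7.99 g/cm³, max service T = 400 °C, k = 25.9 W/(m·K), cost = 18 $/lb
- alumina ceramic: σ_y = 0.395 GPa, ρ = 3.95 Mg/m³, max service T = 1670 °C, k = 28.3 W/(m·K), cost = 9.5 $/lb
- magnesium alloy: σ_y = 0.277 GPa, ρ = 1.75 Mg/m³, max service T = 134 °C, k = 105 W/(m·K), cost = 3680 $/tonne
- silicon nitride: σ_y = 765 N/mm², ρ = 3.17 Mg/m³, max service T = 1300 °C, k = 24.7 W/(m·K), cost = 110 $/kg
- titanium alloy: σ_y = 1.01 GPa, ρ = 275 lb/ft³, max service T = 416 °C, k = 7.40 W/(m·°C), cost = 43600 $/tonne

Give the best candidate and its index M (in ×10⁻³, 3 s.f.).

Screen on constraints: max service T ≥ 329 °C; k ≥ 3.83 W/(m·K); cost ≤ 42 $/kg. Survivors: maraging steel, alumina ceramic.
After converting to SI:
  maraging steel: σ_y = 1790 MPa, ρ = 7990 kg/m³
  alumina ceramic: σ_y = 395.0 MPa, ρ = 3950 kg/m³
  maraging steel: M = 18.5×10⁻³
  alumina ceramic: M = 13.6×10⁻³
The maximum is for maraging steel.

maraging steel, M = 18.5×10⁻³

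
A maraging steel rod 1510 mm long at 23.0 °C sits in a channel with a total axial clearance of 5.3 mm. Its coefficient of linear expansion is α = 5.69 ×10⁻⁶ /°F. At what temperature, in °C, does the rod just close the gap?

366 °C

α = 5.69×10⁻⁶/°F × 9/5 = 10.2×10⁻⁶/K.
α·L₀·ΔT = 5.3 mm ⇒ ΔT = 5.3 / (10.2×10⁻⁶ × 1510.0) = 342.7 K.
T = 23.0 + 342.7 = 365.7 °C.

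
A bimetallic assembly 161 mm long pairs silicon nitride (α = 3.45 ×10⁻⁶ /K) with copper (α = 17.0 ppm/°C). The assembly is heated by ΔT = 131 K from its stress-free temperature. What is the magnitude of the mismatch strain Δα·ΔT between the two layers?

Δα = |3.45 − 17.0|×10⁻⁶/K = 13.6×10⁻⁶/K.
Mismatch strain = Δα·ΔT = 13.6×10⁻⁶ × 131.0 = 1.78×10⁻³.

1.78×10⁻³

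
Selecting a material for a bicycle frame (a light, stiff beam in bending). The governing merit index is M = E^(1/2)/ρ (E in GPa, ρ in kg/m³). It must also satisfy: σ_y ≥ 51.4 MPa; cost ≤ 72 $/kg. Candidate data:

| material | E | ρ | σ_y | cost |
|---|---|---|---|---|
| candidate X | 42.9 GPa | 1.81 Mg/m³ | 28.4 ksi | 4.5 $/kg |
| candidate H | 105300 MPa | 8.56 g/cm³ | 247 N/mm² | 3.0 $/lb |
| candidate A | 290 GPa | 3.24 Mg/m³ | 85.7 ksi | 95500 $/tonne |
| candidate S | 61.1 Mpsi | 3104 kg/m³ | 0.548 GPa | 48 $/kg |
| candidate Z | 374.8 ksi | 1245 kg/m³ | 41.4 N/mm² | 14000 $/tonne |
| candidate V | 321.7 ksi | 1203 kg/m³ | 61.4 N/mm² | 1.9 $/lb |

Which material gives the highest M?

candidate S

Screen on constraints: σ_y ≥ 51.4 MPa; cost ≤ 72 $/kg. Survivors: candidate X, candidate H, candidate S, candidate V.
Convert each candidate to consistent units, then evaluate M:
  candidate X: E = 42.90 GPa, ρ = 1810 kg/m³
  candidate H: E = 105.3 GPa, ρ = 8560 kg/m³
  candidate S: E = 421.3 GPa, ρ = 3104 kg/m³
  candidate V: E = 2.218 GPa, ρ = 1203 kg/m³
  candidate S: M = 6.61×10⁻³
  candidate X: M = 3.62×10⁻³
  candidate V: M = 1.24×10⁻³
  candidate H: M = 1.20×10⁻³
Highest index: candidate S.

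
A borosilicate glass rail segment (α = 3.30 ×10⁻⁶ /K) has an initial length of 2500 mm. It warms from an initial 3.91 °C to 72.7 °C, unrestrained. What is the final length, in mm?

2500.6 mm

ΔT = 72.7 − 3.91 = 68.79 K.
ΔL = α·L₀·ΔT = 3.30×10⁻⁶ × 2500 mm × 68.79 K = 0.568 mm.
L = L₀ + ΔL = 2500 + 0.568 = 2500.6 mm.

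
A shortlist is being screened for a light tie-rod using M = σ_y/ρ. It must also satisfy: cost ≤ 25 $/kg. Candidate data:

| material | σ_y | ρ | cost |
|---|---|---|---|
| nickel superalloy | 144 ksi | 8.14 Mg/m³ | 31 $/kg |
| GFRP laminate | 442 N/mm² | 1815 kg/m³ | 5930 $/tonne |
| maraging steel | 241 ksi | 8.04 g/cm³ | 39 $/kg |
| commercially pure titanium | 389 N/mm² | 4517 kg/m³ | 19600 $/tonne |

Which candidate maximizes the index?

GFRP laminate

Screen on constraints: cost ≤ 25 $/kg. Survivors: GFRP laminate, commercially pure titanium.
Normalizing units and computing the index:
  GFRP laminate: σ_y = 442.0 MPa, ρ = 1815 kg/m³
  commercially pure titanium: σ_y = 389.0 MPa, ρ = 4517 kg/m³
  GFRP laminate: M = 244 kN·m/kg
  commercially pure titanium: M = 86.1 kN·m/kg
GFRP laminate ranks first.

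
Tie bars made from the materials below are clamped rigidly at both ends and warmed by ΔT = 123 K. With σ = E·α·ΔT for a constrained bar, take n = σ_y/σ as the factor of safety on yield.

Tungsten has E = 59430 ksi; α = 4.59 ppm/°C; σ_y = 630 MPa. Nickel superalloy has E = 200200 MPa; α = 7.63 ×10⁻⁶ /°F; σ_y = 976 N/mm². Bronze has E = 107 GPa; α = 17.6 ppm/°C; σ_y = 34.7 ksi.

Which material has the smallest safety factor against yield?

Converting E to GPa, α to ×10⁻⁶/K, σ_y to MPa, then σ and n for each:
  tungsten: E = 409.8, α = 4.59, σ_y = 630.0 → σ = 231 MPa, n = 2.72
  nickel superalloy: E = 200.2, α = 13.7, σ_y = 976.0 → σ = 338 MPa, n = 2.89
  bronze: E = 107.0, α = 17.6, σ_y = 239.2 → σ = 232 MPa, n = 1.03
Smallest n: bronze with n = 1.03.

bronze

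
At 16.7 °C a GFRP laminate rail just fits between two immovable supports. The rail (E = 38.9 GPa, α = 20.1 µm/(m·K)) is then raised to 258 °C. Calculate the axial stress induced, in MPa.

189 MPa

ΔT = 241.3 K. Constrained thermal stress σ = E·α·ΔT = 38.90×10³ MPa × 20.1×10⁻⁶ × 241.3 = 189 MPa (compressive).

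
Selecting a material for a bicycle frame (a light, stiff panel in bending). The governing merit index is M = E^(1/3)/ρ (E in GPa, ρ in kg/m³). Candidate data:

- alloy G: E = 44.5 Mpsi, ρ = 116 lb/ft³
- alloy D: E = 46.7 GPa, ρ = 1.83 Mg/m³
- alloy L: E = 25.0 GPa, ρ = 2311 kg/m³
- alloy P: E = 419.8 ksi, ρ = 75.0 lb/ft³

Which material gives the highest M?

alloy G

In SI units:
  alloy G: E = 306.8 GPa, ρ = 1858 kg/m³
  alloy D: E = 46.70 GPa, ρ = 1830 kg/m³
  alloy L: E = 25.00 GPa, ρ = 2311 kg/m³
  alloy P: E = 2.894 GPa, ρ = 1201 kg/m³
  alloy G: M = 3.63×10⁻³
  alloy D: M = 1.97×10⁻³
  alloy L: M = 1.27×10⁻³
  alloy P: M = 1.19×10⁻³
Highest index: alloy G.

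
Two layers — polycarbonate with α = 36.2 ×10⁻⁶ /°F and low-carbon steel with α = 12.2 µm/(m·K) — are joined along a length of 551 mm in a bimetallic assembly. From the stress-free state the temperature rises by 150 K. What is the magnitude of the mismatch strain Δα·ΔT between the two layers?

7.94×10⁻³

polycarbonate: α = 36.2×10⁻⁶/°F × 9/5 = 65.2×10⁻⁶/K.
Δα = |65.2 − 12.2|×10⁻⁶/K = 53.0×10⁻⁶/K.
Mismatch strain = Δα·ΔT = 53.0×10⁻⁶ × 150.0 = 7.94×10⁻³.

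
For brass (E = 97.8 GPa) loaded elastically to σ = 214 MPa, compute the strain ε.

2.19×10⁻³

ε = σ/E = 214 / 97800 = 2.19×10⁻³.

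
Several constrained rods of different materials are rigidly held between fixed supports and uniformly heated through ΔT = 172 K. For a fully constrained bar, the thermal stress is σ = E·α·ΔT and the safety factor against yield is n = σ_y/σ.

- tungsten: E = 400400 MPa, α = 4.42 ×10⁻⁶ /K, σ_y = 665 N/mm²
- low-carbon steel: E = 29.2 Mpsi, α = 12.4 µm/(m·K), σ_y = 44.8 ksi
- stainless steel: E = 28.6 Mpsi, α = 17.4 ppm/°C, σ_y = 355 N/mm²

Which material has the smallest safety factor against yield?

Converting E to GPa, α to ×10⁻⁶/K, σ_y to MPa, then σ and n for each:
  tungsten: E = 400.4, α = 4.42, σ_y = 665.0 → σ = 304 MPa, n = 2.18
  low-carbon steel: E = 201.3, α = 12.4, σ_y = 308.9 → σ = 429 MPa, n = 0.719
  stainless steel: E = 197.2, α = 17.4, σ_y = 355.0 → σ = 590 MPa, n = 0.602
Stainless steel has the lowest safety factor, n = 0.602.

stainless steel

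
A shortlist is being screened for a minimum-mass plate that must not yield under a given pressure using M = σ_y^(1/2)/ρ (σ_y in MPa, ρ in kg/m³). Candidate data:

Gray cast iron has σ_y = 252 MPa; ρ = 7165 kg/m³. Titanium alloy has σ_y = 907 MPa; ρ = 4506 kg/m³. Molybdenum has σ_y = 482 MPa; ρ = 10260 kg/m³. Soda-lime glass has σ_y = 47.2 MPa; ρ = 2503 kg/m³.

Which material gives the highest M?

titanium alloy

Evaluate M for each candidate:
  titanium alloy: M = 6.68×10⁻³
  soda-lime glass: M = 2.74×10⁻³
  gray cast iron: M = 2.22×10⁻³
  molybdenum: M = 2.14×10⁻³
The maximum is for titanium alloy.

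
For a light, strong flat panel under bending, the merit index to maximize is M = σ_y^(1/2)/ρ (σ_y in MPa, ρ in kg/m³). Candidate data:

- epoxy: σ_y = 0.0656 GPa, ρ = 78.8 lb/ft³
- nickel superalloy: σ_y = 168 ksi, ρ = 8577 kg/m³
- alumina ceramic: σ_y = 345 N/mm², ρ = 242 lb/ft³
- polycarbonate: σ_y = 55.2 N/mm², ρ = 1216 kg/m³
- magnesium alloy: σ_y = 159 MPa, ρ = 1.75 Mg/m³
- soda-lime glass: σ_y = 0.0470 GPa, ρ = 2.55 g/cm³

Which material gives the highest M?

Convert each candidate to consistent units, then evaluate M:
  epoxy: σ_y = 65.60 MPa, ρ = 1262 kg/m³
  nickel superalloy: σ_y = 1158 MPa, ρ = 8577 kg/m³
  alumina ceramic: σ_y = 345.0 MPa, ρ = 3876 kg/m³
  polycarbonate: σ_y = 55.20 MPa, ρ = 1216 kg/m³
  magnesium alloy: σ_y = 159.0 MPa, ρ = 1750 kg/m³
  soda-lime glass: σ_y = 47.00 MPa, ρ = 2550 kg/m³
  magnesium alloy: M = 7.21×10⁻³
  epoxy: M = 6.42×10⁻³
  polycarbonate: M = 6.11×10⁻³
  alumina ceramic: M = 4.79×10⁻³
  nickel superalloy: M = 3.97×10⁻³
  soda-lime glass: M = 2.69×10⁻³
Magnesium alloy ranks first.

magnesium alloy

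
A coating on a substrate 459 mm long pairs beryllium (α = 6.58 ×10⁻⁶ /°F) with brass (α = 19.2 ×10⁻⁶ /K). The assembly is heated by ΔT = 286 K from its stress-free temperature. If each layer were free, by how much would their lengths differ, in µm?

beryllium: α = 6.58×10⁻⁶/°F × 9/5 = 11.8×10⁻⁶/K.
Δα = |11.8 − 19.2|×10⁻⁶/K = 7.36×10⁻⁶/K.
ΔL_mismatch = Δα·L·ΔT = 7.36×10⁻⁶ × 459.0 mm × 286.0 K = 966 µm.

966 µm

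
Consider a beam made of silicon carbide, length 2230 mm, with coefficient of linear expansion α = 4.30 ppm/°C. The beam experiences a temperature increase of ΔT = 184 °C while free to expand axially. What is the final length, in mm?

ΔL = α·L₀·ΔT = 4.30×10⁻⁶ × 2230 mm × 184.0 K = 1.76 mm.
L = L₀ + ΔL = 2230 + 1.76 = 2231.8 mm.

2231.8 mm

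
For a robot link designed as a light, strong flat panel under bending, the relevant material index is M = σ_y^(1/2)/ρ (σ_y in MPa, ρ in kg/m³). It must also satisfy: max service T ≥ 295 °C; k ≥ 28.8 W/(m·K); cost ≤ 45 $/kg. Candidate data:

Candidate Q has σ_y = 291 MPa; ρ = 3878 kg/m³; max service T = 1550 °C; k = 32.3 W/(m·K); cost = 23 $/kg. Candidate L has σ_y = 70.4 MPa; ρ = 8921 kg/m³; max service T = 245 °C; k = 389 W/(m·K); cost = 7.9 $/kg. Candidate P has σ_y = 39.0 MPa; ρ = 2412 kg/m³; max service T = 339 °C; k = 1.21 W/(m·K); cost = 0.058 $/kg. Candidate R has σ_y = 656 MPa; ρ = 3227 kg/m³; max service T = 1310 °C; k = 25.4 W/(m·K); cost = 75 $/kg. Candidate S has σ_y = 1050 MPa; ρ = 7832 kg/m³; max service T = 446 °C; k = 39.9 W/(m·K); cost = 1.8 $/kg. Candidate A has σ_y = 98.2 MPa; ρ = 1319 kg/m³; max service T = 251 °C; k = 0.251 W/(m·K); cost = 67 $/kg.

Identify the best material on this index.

Screen on constraints: max service T ≥ 295 °C; k ≥ 28.8 W/(m·K); cost ≤ 45 $/kg. Survivors: candidate Q, candidate S.
Computing M directly (units already consistent):
  candidate Q: M = 4.40×10⁻³
  candidate S: M = 4.14×10⁻³
Candidate Q ranks first.

candidate Q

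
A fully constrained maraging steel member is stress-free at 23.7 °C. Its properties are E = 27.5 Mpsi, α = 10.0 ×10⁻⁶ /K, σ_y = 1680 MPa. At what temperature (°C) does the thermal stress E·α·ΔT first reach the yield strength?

910 °C

E = 27.5 Mpsi = 189.6 GPa.
E·α·ΔT = 1680 MPa ⇒ ΔT = 1680 / (189.6×10³ × 10.0×10⁻⁶) = 886.0 K.
T = 23.7 + 886.0 = 909.7 °C.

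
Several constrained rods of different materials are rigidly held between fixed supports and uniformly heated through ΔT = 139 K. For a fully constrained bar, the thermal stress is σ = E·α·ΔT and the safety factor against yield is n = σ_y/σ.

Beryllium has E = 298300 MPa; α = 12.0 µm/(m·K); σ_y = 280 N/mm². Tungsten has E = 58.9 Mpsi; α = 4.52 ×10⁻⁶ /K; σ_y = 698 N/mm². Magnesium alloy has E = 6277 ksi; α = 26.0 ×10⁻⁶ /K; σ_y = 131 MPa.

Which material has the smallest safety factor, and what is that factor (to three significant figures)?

Per material, after unit conversion:
  beryllium: E = 298.3, α = 12.0, σ_y = 280.0 → σ = 498 MPa, n = 0.563
  tungsten: E = 406.1, α = 4.52, σ_y = 698.0 → σ = 255 MPa, n = 2.74
  magnesium alloy: E = 43.28, α = 26.0, σ_y = 131.0 → σ = 156 MPa, n = 0.838
Beryllium has the lowest safety factor, n = 0.563.

beryllium, n = 0.563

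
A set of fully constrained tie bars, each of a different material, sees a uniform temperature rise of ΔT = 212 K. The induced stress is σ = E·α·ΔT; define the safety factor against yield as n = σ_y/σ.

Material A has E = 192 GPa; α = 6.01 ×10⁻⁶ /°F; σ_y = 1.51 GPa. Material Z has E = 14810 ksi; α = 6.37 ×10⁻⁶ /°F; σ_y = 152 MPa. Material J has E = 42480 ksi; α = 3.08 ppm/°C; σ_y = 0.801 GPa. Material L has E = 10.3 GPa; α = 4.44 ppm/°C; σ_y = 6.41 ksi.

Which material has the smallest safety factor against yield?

material Z

With everything in SI (GPa, ×10⁻⁶/K, MPa):
  material A: E = 192.0, α = 10.8, σ_y = 1510 → σ = 440 MPa, n = 3.43
  material Z: E = 102.1, α = 11.5, σ_y = 152.0 → σ = 248 MPa, n = 0.612
  material J: E = 292.9, α = 3.08, σ_y = 801.0 → σ = 191 MPa, n = 4.19
  material L: E = 10.30, α = 4.44, σ_y = 44.20 → σ = 9.70 MPa, n = 4.56
Material Z has the lowest safety factor, n = 0.612.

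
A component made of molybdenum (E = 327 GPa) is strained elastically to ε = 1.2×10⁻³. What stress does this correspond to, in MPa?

σ = E·ε = 327000 MPa × 1.2×10⁻³ = 392 MPa.

392 MPa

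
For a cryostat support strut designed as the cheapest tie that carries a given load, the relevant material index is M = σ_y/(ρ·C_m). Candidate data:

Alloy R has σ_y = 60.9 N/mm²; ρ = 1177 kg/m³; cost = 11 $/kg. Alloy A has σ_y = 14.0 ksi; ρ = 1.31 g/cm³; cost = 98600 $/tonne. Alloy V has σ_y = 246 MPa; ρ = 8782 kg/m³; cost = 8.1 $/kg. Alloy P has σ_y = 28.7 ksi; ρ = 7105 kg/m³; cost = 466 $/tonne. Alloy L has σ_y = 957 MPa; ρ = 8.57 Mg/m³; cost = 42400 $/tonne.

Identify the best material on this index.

alloy P

After converting to SI:
  alloy R: σ_y = 60.90 MPa, ρ = 1177 kg/m³, cost = 11.00 $/kg
  alloy A: σ_y = 96.53 MPa, ρ = 1310 kg/m³, cost = 98.60 $/kg
  alloy V: σ_y = 246.0 MPa, ρ = 8782 kg/m³, cost = 8.100 $/kg
  alloy P: σ_y = 197.9 MPa, ρ = 7105 kg/m³, cost = 0.4660 $/kg
  alloy L: σ_y = 957.0 MPa, ρ = 8570 kg/m³, cost = 42.40 $/kg
  alloy P: M = 59.8 kN·m per $
  alloy R: M = 4.70 kN·m per $
  alloy V: M = 3.46 kN·m per $
  alloy L: M = 2.63 kN·m per $
  alloy A: M = 0.747 kN·m per $
The maximum is for alloy P.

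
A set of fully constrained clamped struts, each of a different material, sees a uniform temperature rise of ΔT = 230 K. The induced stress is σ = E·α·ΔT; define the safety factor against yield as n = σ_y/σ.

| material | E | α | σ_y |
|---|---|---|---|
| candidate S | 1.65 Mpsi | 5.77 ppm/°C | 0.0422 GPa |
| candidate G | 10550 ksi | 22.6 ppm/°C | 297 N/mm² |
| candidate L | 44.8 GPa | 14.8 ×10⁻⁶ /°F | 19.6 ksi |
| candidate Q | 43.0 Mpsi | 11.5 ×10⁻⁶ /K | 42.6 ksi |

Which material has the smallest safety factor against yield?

candidate Q

In consistent units (E in GPa, α in ×10⁻⁶/K, σ_y in MPa):
  candidate S: E = 11.38, α = 5.77, σ_y = 42.20 → σ = 15.1 MPa, n = 2.80
  candidate G: E = 72.74, α = 22.6, σ_y = 297.0 → σ = 378 MPa, n = 0.786
  candidate L: E = 44.80, α = 26.6, σ_y = 135.1 → σ = 274 MPa, n = 0.492
  candidate Q: E = 296.5, α = 11.5, σ_y = 293.7 → σ = 784 MPa, n = 0.375
Candidate Q has the lowest safety factor, n = 0.375.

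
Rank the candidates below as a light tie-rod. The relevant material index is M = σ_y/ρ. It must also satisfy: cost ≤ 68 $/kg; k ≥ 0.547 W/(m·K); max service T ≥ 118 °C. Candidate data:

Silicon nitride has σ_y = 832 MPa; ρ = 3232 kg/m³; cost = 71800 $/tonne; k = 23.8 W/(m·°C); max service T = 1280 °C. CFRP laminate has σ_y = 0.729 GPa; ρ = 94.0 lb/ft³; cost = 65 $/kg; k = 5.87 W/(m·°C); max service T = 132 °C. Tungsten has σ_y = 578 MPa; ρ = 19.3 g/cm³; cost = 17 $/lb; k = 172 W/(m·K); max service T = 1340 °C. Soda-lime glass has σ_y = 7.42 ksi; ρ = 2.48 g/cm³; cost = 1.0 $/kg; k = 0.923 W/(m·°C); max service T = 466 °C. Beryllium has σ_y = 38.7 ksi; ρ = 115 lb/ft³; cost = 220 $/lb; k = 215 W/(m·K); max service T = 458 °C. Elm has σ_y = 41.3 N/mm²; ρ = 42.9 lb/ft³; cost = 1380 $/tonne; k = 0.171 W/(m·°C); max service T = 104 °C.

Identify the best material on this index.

Screen on constraints: cost ≤ 68 $/kg; k ≥ 0.547 W/(m·K); max service T ≥ 118 °C. Survivors: CFRP laminate, tungsten, soda-lime glass.
Normalizing units and computing the index:
  CFRP laminate: σ_y = 729.0 MPa, ρ = 1506 kg/m³
  tungsten: σ_y = 578.0 MPa, ρ = 19300 kg/m³
  soda-lime glass: σ_y = 51.16 MPa, ρ = 2480 kg/m³
  CFRP laminate: M = 484 kN·m/kg
  tungsten: M = 29.9 kN·m/kg
  soda-lime glass: M = 20.6 kN·m/kg
CFRP laminate has the largest M.

CFRP laminate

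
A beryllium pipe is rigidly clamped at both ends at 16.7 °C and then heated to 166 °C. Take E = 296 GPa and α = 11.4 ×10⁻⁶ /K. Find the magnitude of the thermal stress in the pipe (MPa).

504 MPa

ΔT = 149.3 K. Constrained thermal stress σ = E·α·ΔT = 296.0×10³ MPa × 11.4×10⁻⁶ × 149.3 = 504 MPa (compressive).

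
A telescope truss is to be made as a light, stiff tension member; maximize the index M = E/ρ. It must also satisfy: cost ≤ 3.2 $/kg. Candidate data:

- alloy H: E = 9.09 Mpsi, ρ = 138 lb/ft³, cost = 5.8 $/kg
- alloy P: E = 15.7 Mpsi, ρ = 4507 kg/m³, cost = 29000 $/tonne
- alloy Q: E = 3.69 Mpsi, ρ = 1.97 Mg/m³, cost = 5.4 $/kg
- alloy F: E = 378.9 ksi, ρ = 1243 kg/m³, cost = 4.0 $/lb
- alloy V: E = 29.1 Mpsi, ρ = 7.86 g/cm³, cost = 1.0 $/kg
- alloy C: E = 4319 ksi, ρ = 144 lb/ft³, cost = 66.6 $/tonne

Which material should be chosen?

alloy V

Screen on constraints: cost ≤ 3.2 $/kg. Survivors: alloy V, alloy C.
Convert each candidate to consistent units, then evaluate M:
  alloy V: E = 200.6 GPa, ρ = 7860 kg/m³
  alloy C: E = 29.78 GPa, ρ = 2307 kg/m³
  alloy V: M = 25.5 MN·m/kg
  alloy C: M = 12.9 MN·m/kg
Alloy V ranks first.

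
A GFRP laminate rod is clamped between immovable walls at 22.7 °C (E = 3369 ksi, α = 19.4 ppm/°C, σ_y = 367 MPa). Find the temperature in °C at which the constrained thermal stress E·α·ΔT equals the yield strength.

837 °C

E = 3369 ksi = 23.23 GPa.
E·α·ΔT = 367.0 MPa ⇒ ΔT = 367.0 / (23.23×10³ × 19.4×10⁻⁶) = 814.4 K.
T = 22.7 + 814.4 = 837.1 °C.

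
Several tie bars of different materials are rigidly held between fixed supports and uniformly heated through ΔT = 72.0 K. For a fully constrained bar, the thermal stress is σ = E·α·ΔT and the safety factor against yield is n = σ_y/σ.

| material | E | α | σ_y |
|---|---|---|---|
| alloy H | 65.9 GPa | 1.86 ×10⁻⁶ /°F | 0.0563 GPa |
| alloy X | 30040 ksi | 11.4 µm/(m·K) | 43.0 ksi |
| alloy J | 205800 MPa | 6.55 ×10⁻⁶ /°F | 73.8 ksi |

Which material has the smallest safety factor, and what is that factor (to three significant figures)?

Converting E to GPa, α to ×10⁻⁶/K, σ_y to MPa, then σ and n for each:
  alloy H: E = 65.90, α = 3.35, σ_y = 56.30 → σ = 15.9 MPa, n = 3.54
  alloy X: E = 207.1, α = 11.4, σ_y = 296.5 → σ = 170 MPa, n = 1.74
  alloy J: E = 205.8, α = 11.8, σ_y = 508.8 → σ = 175 MPa, n = 2.91
Alloy X has the lowest safety factor, n = 1.74.

alloy X, n = 1.74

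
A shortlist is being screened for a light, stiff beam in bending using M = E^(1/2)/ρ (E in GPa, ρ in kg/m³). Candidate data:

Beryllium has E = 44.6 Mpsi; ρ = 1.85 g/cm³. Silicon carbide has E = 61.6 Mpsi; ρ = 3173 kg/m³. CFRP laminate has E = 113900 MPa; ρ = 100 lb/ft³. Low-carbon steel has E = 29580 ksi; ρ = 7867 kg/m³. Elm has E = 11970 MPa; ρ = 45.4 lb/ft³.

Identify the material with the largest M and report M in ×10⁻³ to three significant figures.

In SI units:
  beryllium: E = 307.5 GPa, ρ = 1850 kg/m³
  silicon carbide: E = 424.7 GPa, ρ = 3173 kg/m³
  CFRP laminate: E = 113.9 GPa, ρ = 1602 kg/m³
  low-carbon steel: E = 203.9 GPa, ρ = 7867 kg/m³
  elm: E = 11.97 GPa, ρ = 727.2 kg/m³
  beryllium: M = 9.48×10⁻³
  CFRP laminate: M = 6.66×10⁻³
  silicon carbide: M = 6.50×10⁻³
  elm: M = 4.76×10⁻³
  low-carbon steel: M = 1.82×10⁻³
Highest index: beryllium.

beryllium, M = 9.48×10⁻³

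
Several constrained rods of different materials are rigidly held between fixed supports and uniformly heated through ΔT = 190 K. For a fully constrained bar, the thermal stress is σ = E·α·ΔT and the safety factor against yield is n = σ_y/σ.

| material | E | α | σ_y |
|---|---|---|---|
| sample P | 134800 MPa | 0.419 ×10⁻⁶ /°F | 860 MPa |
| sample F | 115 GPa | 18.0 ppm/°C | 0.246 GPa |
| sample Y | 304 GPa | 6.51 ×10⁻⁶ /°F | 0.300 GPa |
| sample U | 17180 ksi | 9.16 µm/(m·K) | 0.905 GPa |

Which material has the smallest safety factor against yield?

Per material, after unit conversion:
  sample P: E = 134.8, α = 0.754, σ_y = 860.0 → σ = 19.3 MPa, n = 44.5
  sample F: E = 115.0, α = 18.0, σ_y = 246.0 → σ = 393 MPa, n = 0.625
  sample Y: E = 304.0, α = 11.7, σ_y = 300.0 → σ = 677 MPa, n = 0.443
  sample U: E = 118.5, α = 9.16, σ_y = 905.0 → σ = 206 MPa, n = 4.39
Sample Y has the lowest safety factor, n = 0.443.

sample Y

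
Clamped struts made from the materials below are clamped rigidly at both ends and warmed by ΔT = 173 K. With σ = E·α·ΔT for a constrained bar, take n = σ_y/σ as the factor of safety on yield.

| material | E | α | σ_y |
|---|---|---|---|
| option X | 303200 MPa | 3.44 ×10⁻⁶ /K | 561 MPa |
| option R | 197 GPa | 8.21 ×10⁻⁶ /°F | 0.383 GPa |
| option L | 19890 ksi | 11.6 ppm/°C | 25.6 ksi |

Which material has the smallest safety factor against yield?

option L

With everything in SI (GPa, ×10⁻⁶/K, MPa):
  option X: E = 303.2, α = 3.44, σ_y = 561.0 → σ = 180 MPa, n = 3.11
  option R: E = 197.0, α = 14.8, σ_y = 383.0 → σ = 504 MPa, n = 0.760
  option L: E = 137.1, α = 11.6, σ_y = 176.5 → σ = 275 MPa, n = 0.641
Option L has the lowest safety factor, n = 0.641.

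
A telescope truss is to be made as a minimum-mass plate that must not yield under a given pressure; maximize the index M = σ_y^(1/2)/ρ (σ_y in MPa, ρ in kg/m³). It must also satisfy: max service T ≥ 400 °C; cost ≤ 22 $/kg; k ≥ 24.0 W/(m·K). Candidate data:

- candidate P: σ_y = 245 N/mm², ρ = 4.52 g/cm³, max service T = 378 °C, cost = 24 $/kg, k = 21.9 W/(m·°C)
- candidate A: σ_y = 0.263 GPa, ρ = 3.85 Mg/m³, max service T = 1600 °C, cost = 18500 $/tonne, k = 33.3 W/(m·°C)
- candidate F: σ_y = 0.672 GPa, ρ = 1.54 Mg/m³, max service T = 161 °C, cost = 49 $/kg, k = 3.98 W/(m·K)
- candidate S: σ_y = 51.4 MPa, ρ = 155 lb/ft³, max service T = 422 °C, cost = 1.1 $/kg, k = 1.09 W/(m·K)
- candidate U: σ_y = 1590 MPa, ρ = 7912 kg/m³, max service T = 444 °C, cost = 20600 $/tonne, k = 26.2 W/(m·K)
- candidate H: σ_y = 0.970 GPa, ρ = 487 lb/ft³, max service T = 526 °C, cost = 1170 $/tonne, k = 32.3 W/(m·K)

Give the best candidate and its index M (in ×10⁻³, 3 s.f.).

Screen on constraints: max service T ≥ 400 °C; cost ≤ 22 $/kg; k ≥ 24.0 W/(m·K). Survivors: candidate A, candidate U, candidate H.
After converting to SI:
  candidate A: σ_y = 263.0 MPa, ρ = 3850 kg/m³
  candidate U: σ_y = 1590 MPa, ρ = 7912 kg/m³
  candidate H: σ_y = 970.0 MPa, ρ = 7801 kg/m³
  candidate U: M = 5.04×10⁻³
  candidate A: M = 4.21×10⁻³
  candidate H: M = 3.99×10⁻³
Highest index: candidate U.

candidate U, M = 5.04×10⁻³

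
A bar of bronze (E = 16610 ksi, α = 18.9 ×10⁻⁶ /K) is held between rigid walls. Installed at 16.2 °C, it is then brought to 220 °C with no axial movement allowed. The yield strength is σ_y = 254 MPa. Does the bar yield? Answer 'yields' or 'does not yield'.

E = 16610 ksi = 114.5 GPa.
ΔT = 203.8 K. Constrained thermal stress σ = E·α·ΔT = 114.5×10³ MPa × 18.9×10⁻⁶ × 203.8 = 441 MPa (compressive).
Compare to σ_y = 254 MPa: σ ≥ σ_y, so it yields.

yields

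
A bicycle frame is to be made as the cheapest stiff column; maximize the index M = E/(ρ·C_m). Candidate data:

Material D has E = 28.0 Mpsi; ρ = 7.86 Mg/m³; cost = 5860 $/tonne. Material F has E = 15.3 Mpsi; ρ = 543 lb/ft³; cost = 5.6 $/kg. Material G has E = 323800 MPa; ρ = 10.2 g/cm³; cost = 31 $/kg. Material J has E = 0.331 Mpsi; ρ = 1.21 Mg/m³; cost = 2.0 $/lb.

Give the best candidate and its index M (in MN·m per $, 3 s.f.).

In SI units:
  material D: E = 193.1 GPa, ρ = 7860 kg/m³, cost = 5.860 $/kg
  material F: E = 105.5 GPa, ρ = 8698 kg/m³, cost = 5.600 $/kg
  material G: E = 323.8 GPa, ρ = 10200 kg/m³, cost = 31.00 $/kg
  material J: E = 2.282 GPa, ρ = 1210 kg/m³, cost = 4.409 $/kg
  material D: M = 4.19 MN·m per $
  material F: M = 2.17 MN·m per $
  material G: M = 1.02 MN·m per $
  material J: M = 0.428 MN·m per $
The maximum is for material D.

material D, M = 4.19 MN·m per $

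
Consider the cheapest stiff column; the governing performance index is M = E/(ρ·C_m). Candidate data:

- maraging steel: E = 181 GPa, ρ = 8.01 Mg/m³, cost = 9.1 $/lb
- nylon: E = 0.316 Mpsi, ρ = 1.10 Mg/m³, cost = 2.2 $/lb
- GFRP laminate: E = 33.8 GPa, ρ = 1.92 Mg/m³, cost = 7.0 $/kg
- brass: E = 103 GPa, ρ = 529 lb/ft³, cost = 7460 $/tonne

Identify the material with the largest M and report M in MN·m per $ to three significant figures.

After converting to SI:
  maraging steel: E = 181.0 GPa, ρ = 8010 kg/m³, cost = 20.06 $/kg
  nylon: E = 2.179 GPa, ρ = 1100 kg/m³, cost = 4.850 $/kg
  GFRP laminate: E = 33.80 GPa, ρ = 1920 kg/m³, cost = 7.000 $/kg
  brass: E = 103.0 GPa, ρ = 8474 kg/m³, cost = 7.460 $/kg
  GFRP laminate: M = 2.51 MN·m per $
  brass: M = 1.63 MN·m per $
  maraging steel: M = 1.13 MN·m per $
  nylon: M = 0.408 MN·m per $
GFRP laminate has the largest M.

GFRP laminate, M = 2.51 MN·m per $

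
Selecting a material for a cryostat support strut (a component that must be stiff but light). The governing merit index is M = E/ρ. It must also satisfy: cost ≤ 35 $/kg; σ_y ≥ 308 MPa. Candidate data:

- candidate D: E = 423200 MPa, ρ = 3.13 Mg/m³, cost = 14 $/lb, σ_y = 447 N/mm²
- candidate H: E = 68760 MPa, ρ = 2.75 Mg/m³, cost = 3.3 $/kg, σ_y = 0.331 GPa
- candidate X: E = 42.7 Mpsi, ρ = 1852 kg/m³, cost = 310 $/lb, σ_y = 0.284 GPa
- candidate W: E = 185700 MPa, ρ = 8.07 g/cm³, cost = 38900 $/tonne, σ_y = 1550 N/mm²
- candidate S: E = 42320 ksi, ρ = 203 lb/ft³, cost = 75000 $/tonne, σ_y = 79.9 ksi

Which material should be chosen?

Screen on constraints: cost ≤ 35 $/kg; σ_y ≥ 308 MPa. Survivors: candidate D, candidate H.
After converting to SI:
  candidate D: E = 423.2 GPa, ρ = 3130 kg/m³
  candidate H: E = 68.76 GPa, ρ = 2750 kg/m³
  candidate D: M = 135 MN·m/kg
  candidate H: M = 25.0 MN·m/kg
Highest index: candidate D.

candidate D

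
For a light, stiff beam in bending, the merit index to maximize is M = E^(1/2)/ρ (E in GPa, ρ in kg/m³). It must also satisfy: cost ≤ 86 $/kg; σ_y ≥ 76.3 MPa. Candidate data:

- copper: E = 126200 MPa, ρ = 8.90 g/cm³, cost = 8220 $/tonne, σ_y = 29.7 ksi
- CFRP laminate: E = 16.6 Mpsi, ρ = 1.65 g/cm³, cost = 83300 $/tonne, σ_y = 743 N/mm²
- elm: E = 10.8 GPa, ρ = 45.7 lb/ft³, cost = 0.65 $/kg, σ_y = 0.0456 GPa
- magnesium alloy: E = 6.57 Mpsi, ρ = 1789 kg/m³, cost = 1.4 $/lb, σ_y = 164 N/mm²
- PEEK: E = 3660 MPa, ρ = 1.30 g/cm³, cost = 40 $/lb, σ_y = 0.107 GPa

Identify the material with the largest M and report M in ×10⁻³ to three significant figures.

Screen on constraints: cost ≤ 86 $/kg; σ_y ≥ 76.3 MPa. Survivors: copper, CFRP laminate, magnesium alloy.
Putting every candidate on a common basis:
  copper: E = 126.2 GPa, ρ = 8900 kg/m³
  CFRP laminate: E = 114.5 GPa, ρ = 1650 kg/m³
  magnesium alloy: E = 45.30 GPa, ρ = 1789 kg/m³
  CFRP laminate: M = 6.48×10⁻³
  magnesium alloy: M = 3.76×10⁻³
  copper: M = 1.26×10⁻³
Highest index: CFRP laminate.

CFRP laminate, M = 6.48×10⁻³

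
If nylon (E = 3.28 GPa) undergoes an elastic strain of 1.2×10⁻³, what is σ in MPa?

σ = E·ε = 3280 MPa × 1.2×10⁻³ = 3.94 MPa.

3.94 MPa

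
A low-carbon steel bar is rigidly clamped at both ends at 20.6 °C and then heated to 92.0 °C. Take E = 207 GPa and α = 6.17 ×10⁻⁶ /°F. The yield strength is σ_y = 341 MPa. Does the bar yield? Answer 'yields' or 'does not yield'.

does not yield

α = 6.17×10⁻⁶/°F × 9/5 = 11.1×10⁻⁶/K.
ΔT = 71.40 K. Constrained thermal stress σ = E·α·ΔT = 207.0×10³ MPa × 11.1×10⁻⁶ × 71.40 = 164 MPa (compressive).
Compare to σ_y = 341 MPa: σ < σ_y, so it does not yield.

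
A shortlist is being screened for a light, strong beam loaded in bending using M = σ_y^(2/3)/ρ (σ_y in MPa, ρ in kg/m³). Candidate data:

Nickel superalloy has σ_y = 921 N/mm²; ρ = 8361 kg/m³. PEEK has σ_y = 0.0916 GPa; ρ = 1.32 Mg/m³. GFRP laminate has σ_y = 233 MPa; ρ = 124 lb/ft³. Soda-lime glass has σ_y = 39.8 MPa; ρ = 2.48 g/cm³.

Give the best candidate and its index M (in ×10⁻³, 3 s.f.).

GFRP laminate, M = 19.1×10⁻³

Normalizing units and computing the index:
  nickel superalloy: σ_y = 921.0 MPa, ρ = 8361 kg/m³
  PEEK: σ_y = 91.60 MPa, ρ = 1320 kg/m³
  GFRP laminate: σ_y = 233.0 MPa, ρ = 1986 kg/m³
  soda-lime glass: σ_y = 39.80 MPa, ρ = 2480 kg/m³
  GFRP laminate: M = 19.1×10⁻³
  PEEK: M = 15.4×10⁻³
  nickel superalloy: M = 11.3×10⁻³
  soda-lime glass: M = 4.70×10⁻³
GFRP laminate ranks first.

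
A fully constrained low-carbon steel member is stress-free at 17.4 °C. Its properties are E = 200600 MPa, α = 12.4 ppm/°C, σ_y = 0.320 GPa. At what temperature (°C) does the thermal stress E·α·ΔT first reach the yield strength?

E = 200600 MPa = 200.6 GPa.
σ_y = 0.320 GPa = 320.0 MPa.
E·α·ΔT = 320.0 MPa ⇒ ΔT = 320.0 / (200.6×10³ × 12.4×10⁻⁶) = 128.6 K.
T = 17.4 + 128.6 = 146.0 °C.

146 °C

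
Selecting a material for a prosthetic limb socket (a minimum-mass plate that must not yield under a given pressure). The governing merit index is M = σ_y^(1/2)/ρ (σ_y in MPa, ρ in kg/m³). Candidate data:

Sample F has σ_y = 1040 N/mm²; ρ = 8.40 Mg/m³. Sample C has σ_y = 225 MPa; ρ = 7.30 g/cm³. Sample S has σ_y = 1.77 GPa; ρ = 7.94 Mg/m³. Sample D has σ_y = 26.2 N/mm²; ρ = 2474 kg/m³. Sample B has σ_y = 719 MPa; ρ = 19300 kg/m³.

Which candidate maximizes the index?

In SI units:
  sample F: σ_y = 1040 MPa, ρ = 8400 kg/m³
  sample C: σ_y = 225.0 MPa, ρ = 7300 kg/m³
  sample S: σ_y = 1770 MPa, ρ = 7940 kg/m³
  sample D: σ_y = 26.20 MPa, ρ = 2474 kg/m³
  sample B: σ_y = 719.0 MPa, ρ = 19300 kg/m³
  sample S: M = 5.30×10⁻³
  sample F: M = 3.84×10⁻³
  sample D: M = 2.07×10⁻³
  sample C: M = 2.05×10⁻³
  sample B: M = 1.39×10⁻³
Sample S ranks first.

sample S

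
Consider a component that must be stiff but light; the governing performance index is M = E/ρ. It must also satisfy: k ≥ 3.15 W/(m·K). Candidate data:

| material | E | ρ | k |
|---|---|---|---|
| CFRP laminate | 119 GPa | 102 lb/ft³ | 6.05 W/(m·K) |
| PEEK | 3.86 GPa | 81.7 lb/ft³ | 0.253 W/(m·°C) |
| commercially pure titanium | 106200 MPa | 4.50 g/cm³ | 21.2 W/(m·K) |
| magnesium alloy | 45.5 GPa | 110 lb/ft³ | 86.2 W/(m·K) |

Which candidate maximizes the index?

CFRP laminate

Screen on constraints: k ≥ 3.15 W/(m·K). Survivors: CFRP laminate, commercially pure titanium, magnesium alloy.
After converting to SI:
  CFRP laminate: E = 119.0 GPa, ρ = 1634 kg/m³
  commercially pure titanium: E = 106.2 GPa, ρ = 4500 kg/m³
  magnesium alloy: E = 45.50 GPa, ρ = 1762 kg/m³
  CFRP laminate: M = 72.8 MN·m/kg
  magnesium alloy: M = 25.8 MN·m/kg
  commercially pure titanium: M = 23.6 MN·m/kg
The maximum is for CFRP laminate.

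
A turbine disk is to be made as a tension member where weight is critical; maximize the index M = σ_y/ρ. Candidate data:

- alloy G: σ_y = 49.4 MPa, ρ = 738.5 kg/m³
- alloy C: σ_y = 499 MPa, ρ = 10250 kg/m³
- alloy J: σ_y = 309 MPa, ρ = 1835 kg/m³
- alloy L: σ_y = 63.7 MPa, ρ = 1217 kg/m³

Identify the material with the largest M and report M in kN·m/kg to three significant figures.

alloy J, M = 168 kN·m/kg

Per-candidate index values:
  alloy J: M = 168 kN·m/kg
  alloy G: M = 66.9 kN·m/kg
  alloy L: M = 52.3 kN·m/kg
  alloy C: M = 48.7 kN·m/kg
Alloy J has the largest M.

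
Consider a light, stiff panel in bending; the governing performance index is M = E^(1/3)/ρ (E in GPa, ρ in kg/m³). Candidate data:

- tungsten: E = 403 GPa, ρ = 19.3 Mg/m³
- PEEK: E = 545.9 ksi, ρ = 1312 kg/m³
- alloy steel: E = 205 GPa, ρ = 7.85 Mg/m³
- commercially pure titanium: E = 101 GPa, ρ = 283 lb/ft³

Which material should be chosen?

Convert each candidate to consistent units, then evaluate M:
  tungsten: E = 403.0 GPa, ρ = 19300 kg/m³
  PEEK: E = 3.764 GPa, ρ = 1312 kg/m³
  alloy steel: E = 205.0 GPa, ρ = 7850 kg/m³
  commercially pure titanium: E = 101.0 GPa, ρ = 4533 kg/m³
  PEEK: M = 1.19×10⁻³
  commercially pure titanium: M = 1.03×10⁻³
  alloy steel: M = 0.751×10⁻³
  tungsten: M = 0.383×10⁻³
PEEK ranks first.

PEEK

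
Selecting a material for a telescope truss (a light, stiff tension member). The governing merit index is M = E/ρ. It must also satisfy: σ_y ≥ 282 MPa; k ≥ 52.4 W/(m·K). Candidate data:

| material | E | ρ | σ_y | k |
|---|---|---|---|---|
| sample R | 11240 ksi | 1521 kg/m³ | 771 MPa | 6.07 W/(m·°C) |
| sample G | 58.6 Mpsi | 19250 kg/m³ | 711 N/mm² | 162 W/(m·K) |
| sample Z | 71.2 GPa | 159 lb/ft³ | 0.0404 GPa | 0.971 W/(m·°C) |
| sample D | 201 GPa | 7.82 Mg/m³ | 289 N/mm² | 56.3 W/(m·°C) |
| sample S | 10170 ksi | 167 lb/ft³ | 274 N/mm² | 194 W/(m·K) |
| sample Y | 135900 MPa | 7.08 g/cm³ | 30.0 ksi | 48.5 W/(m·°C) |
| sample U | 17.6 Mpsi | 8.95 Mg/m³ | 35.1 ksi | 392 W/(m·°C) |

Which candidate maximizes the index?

sample D

Screen on constraints: σ_y ≥ 282 MPa; k ≥ 52.4 W/(m·K). Survivors: sample G, sample D.
In SI units:
  sample G: E = 404.0 GPa, ρ = 19250 kg/m³
  sample D: E = 201.0 GPa, ρ = 7820 kg/m³
  sample D: M = 25.7 MN·m/kg
  sample G: M = 21.0 MN·m/kg
The maximum is for sample D.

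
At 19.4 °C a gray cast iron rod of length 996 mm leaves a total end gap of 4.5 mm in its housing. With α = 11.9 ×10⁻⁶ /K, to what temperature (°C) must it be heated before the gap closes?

α·L₀·ΔT = 4.5 mm ⇒ ΔT = 4.5 / (11.9×10⁻⁶ × 996.0) = 379.7 K.
T = 19.4 + 379.7 = 399.1 °C.

399 °C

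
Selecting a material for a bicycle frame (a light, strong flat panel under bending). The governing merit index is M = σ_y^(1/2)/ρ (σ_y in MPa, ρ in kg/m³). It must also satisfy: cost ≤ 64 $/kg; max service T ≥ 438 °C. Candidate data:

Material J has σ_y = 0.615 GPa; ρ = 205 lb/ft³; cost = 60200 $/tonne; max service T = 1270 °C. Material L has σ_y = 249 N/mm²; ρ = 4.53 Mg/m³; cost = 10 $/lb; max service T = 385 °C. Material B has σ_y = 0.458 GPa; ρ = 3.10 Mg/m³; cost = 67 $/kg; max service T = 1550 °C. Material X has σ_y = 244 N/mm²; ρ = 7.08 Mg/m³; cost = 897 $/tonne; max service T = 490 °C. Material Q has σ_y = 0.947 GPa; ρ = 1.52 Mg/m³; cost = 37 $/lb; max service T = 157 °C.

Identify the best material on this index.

material J

Screen on constraints: cost ≤ 64 $/kg; max service T ≥ 438 °C. Survivors: material J, material X.
Normalizing units and computing the index:
  material J: σ_y = 615.0 MPa, ρ = 3284 kg/m³
  material X: σ_y = 244.0 MPa, ρ = 7080 kg/m³
  material J: M = 7.55×10⁻³
  material X: M = 2.21×10⁻³
Material J has the largest M.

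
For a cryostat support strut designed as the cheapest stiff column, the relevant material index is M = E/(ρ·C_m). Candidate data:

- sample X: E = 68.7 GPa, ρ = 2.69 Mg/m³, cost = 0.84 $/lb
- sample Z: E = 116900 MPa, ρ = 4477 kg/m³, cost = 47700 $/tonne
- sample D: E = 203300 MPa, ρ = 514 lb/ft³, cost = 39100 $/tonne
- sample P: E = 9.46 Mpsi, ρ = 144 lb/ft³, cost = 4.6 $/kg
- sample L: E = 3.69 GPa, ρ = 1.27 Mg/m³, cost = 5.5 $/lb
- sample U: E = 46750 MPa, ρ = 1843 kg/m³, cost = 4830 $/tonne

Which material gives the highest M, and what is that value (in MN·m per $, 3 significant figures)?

After converting to SI:
  sample X: E = 68.70 GPa, ρ = 2690 kg/m³, cost = 1.852 $/kg
  sample Z: E = 116.9 GPa, ρ = 4477 kg/m³, cost = 47.70 $/kg
  sample D: E = 203.3 GPa, ρ = 8233 kg/m³, cost = 39.10 $/kg
  sample P: E = 65.22 GPa, ρ = 2307 kg/m³, cost = 4.600 $/kg
  sample L: E = 3.690 GPa, ρ = 1270 kg/m³, cost = 12.13 $/kg
  sample U: E = 46.75 GPa, ρ = 1843 kg/m³, cost = 4.830 $/kg
  sample X: M = 13.8 MN·m per $
  sample P: M = 6.15 MN·m per $
  sample U: M = 5.25 MN·m per $
  sample D: M = 0.632 MN·m per $
  sample Z: M = 0.547 MN·m per $
  sample L: M = 0.240 MN·m per $
Highest index: sample X.

sample X, M = 13.8 MN·m per $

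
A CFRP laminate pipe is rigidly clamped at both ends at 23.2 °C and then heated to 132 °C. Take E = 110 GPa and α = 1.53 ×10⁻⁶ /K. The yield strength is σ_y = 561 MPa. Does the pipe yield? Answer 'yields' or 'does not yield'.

does not yield

ΔT = 108.8 K. Constrained thermal stress σ = E·α·ΔT = 110.0×10³ MPa × 1.53×10⁻⁶ × 108.8 = 18.3 MPa (compressive).
Compare to σ_y = 561 MPa: σ < σ_y, so it does not yield.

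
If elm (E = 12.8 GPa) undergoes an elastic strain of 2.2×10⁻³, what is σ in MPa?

σ = E·ε = 12800 MPa × 2.2×10⁻³ = 28.2 MPa.

28.2 MPa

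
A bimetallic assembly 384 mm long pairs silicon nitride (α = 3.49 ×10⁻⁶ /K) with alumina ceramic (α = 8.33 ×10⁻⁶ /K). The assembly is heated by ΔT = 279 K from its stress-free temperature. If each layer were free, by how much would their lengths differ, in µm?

519 µm

Δα = |3.49 − 8.33|×10⁻⁶/K = 4.84×10⁻⁶/K.
ΔL_mismatch = Δα·L·ΔT = 4.84×10⁻⁶ × 384.0 mm × 279.0 K = 519 µm.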